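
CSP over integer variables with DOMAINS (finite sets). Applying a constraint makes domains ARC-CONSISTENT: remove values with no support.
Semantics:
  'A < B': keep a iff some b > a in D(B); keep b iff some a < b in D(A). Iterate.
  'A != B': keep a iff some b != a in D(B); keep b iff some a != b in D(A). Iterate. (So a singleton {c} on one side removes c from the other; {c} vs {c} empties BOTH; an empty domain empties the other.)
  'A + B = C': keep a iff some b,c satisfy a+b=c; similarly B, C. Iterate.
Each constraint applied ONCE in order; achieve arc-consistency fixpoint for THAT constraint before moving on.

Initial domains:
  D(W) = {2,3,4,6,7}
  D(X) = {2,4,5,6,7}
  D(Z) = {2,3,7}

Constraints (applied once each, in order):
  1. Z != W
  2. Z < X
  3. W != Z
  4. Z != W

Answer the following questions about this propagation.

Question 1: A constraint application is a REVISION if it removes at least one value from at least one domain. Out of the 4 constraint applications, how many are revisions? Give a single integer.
Constraint 1 (Z != W) on D(Z)={2,3,7} D(W)={2,3,4,6,7}: no change => not a revision
Constraint 2 (Z < X) on D(Z)={2,3,7} D(X)={2,4,5,6,7}: Z {2,3,7}->{2,3}; X {2,4,5,6,7}->{4,5,6,7} => REVISION
Constraint 3 (W != Z) on D(W)={2,3,4,6,7} D(Z)={2,3}: no change => not a revision
Constraint 4 (Z != W) on D(Z)={2,3} D(W)={2,3,4,6,7}: no change => not a revision
Total revisions = 1

Answer: 1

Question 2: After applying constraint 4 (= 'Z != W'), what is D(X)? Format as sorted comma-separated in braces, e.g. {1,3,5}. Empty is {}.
Answer: {4,5,6,7}

Derivation:
Constraint 1 (Z != W) on D(Z)={2,3,7} D(W)={2,3,4,6,7}: no change
Constraint 2 (Z < X) on D(Z)={2,3,7} D(X)={2,4,5,6,7}: Z {2,3,7}->{2,3}; X {2,4,5,6,7}->{4,5,6,7}
Constraint 3 (W != Z) on D(W)={2,3,4,6,7} D(Z)={2,3}: no change
Constraint 4 (Z != W) on D(Z)={2,3} D(W)={2,3,4,6,7}: no change
So after constraint 4: D(X) = {4,5,6,7}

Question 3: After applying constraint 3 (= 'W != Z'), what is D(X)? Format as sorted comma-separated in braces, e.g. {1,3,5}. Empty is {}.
Answer: {4,5,6,7}

Derivation:
Constraint 1 (Z != W) on D(Z)={2,3,7} D(W)={2,3,4,6,7}: no change
Constraint 2 (Z < X) on D(Z)={2,3,7} D(X)={2,4,5,6,7}: Z {2,3,7}->{2,3}; X {2,4,5,6,7}->{4,5,6,7}
Constraint 3 (W != Z) on D(W)={2,3,4,6,7} D(Z)={2,3}: no change
So after constraint 3: D(X) = {4,5,6,7}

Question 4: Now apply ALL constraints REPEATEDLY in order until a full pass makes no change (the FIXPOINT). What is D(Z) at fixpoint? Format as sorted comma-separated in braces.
pass 0 (initial): D(Z)={2,3,7}
pass 1: X {2,4,5,6,7}->{4,5,6,7}; Z {2,3,7}->{2,3}
pass 2: no change
Fixpoint after 2 passes: D(Z) = {2,3}

Answer: {2,3}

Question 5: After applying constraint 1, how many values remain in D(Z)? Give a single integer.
Answer: 3

Derivation:
Constraint 1 (Z != W) on D(Z)={2,3,7} D(W)={2,3,4,6,7}: no change
So after constraint 1: D(Z)={2,3,7}, size = 3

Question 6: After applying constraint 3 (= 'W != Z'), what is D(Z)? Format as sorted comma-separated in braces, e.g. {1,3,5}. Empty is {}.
Constraint 1 (Z != W) on D(Z)={2,3,7} D(W)={2,3,4,6,7}: no change
Constraint 2 (Z < X) on D(Z)={2,3,7} D(X)={2,4,5,6,7}: Z {2,3,7}->{2,3}; X {2,4,5,6,7}->{4,5,6,7}
Constraint 3 (W != Z) on D(W)={2,3,4,6,7} D(Z)={2,3}: no change
So after constraint 3: D(Z) = {2,3}

Answer: {2,3}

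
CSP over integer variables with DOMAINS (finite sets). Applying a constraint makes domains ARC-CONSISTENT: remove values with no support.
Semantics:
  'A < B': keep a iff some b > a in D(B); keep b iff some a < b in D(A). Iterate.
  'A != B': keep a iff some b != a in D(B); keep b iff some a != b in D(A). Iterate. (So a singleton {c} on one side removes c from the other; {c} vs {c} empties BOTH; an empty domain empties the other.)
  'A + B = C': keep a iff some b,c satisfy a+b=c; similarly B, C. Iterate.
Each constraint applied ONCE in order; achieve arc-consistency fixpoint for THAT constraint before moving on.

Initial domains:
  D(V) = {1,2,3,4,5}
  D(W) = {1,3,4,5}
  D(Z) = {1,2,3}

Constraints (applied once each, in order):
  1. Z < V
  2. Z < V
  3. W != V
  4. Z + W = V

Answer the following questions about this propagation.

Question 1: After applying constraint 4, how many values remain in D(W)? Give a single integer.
Answer: 3

Derivation:
Constraint 1 (Z < V) on D(Z)={1,2,3} D(V)={1,2,3,4,5}: V {1,2,3,4,5}->{2,3,4,5}
Constraint 2 (Z < V) on D(Z)={1,2,3} D(V)={2,3,4,5}: no change
Constraint 3 (W != V) on D(W)={1,3,4,5} D(V)={2,3,4,5}: no change
Constraint 4 (Z + W = V) on D(Z)={1,2,3} D(W)={1,3,4,5} D(V)={2,3,4,5}: W {1,3,4,5}->{1,3,4}
So after constraint 4: D(W)={1,3,4}, size = 3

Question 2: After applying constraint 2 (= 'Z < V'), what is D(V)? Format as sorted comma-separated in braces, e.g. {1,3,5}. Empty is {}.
Answer: {2,3,4,5}

Derivation:
Constraint 1 (Z < V) on D(Z)={1,2,3} D(V)={1,2,3,4,5}: V {1,2,3,4,5}->{2,3,4,5}
Constraint 2 (Z < V) on D(Z)={1,2,3} D(V)={2,3,4,5}: no change
So after constraint 2: D(V) = {2,3,4,5}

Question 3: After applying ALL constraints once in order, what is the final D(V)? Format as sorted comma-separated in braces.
Constraint 1 (Z < V) on D(Z)={1,2,3} D(V)={1,2,3,4,5}: V {1,2,3,4,5}->{2,3,4,5}
Constraint 2 (Z < V) on D(Z)={1,2,3} D(V)={2,3,4,5}: no change
Constraint 3 (W != V) on D(W)={1,3,4,5} D(V)={2,3,4,5}: no change
Constraint 4 (Z + W = V) on D(Z)={1,2,3} D(W)={1,3,4,5} D(V)={2,3,4,5}: W {1,3,4,5}->{1,3,4}
So after all 4 constraints: D(V) = {2,3,4,5}

Answer: {2,3,4,5}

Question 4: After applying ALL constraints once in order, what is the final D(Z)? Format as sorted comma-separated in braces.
Constraint 1 (Z < V) on D(Z)={1,2,3} D(V)={1,2,3,4,5}: V {1,2,3,4,5}->{2,3,4,5}
Constraint 2 (Z < V) on D(Z)={1,2,3} D(V)={2,3,4,5}: no change
Constraint 3 (W != V) on D(W)={1,3,4,5} D(V)={2,3,4,5}: no change
Constraint 4 (Z + W = V) on D(Z)={1,2,3} D(W)={1,3,4,5} D(V)={2,3,4,5}: W {1,3,4,5}->{1,3,4}
So after all 4 constraints: D(Z) = {1,2,3}

Answer: {1,2,3}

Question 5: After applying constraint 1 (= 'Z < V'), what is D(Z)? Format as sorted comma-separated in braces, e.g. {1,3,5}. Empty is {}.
Answer: {1,2,3}

Derivation:
Constraint 1 (Z < V) on D(Z)={1,2,3} D(V)={1,2,3,4,5}: V {1,2,3,4,5}->{2,3,4,5}
So after constraint 1: D(Z) = {1,2,3}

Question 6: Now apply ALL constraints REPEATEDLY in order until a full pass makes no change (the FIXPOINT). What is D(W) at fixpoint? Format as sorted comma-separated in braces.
Answer: {1,3,4}

Derivation:
pass 0 (initial): D(W)={1,3,4,5}
pass 1: V {1,2,3,4,5}->{2,3,4,5}; W {1,3,4,5}->{1,3,4}
pass 2: no change
Fixpoint after 2 passes: D(W) = {1,3,4}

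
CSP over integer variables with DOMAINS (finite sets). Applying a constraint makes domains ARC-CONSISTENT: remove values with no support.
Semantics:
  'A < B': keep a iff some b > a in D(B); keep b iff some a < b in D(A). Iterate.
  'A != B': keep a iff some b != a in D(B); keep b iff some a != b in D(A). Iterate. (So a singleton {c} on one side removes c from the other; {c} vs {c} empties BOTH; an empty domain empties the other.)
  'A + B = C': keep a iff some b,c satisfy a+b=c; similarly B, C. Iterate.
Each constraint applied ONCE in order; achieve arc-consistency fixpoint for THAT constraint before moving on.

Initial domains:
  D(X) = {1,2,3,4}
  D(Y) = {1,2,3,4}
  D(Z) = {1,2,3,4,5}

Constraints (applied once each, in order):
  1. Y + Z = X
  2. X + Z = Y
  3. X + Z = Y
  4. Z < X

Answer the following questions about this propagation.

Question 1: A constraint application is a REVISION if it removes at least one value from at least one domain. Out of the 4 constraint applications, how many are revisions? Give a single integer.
Answer: 2

Derivation:
Constraint 1 (Y + Z = X) on D(Y)={1,2,3,4} D(Z)={1,2,3,4,5} D(X)={1,2,3,4}: Y {1,2,3,4}->{1,2,3}; Z {1,2,3,4,5}->{1,2,3}; X {1,2,3,4}->{2,3,4} => REVISION
Constraint 2 (X + Z = Y) on D(X)={2,3,4} D(Z)={1,2,3} D(Y)={1,2,3}: X {2,3,4}->{2}; Z {1,2,3}->{1}; Y {1,2,3}->{3} => REVISION
Constraint 3 (X + Z = Y) on D(X)={2} D(Z)={1} D(Y)={3}: no change => not a revision
Constraint 4 (Z < X) on D(Z)={1} D(X)={2}: no change => not a revision
Total revisions = 2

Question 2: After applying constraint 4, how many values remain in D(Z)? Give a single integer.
Answer: 1

Derivation:
Constraint 1 (Y + Z = X) on D(Y)={1,2,3,4} D(Z)={1,2,3,4,5} D(X)={1,2,3,4}: Y {1,2,3,4}->{1,2,3}; Z {1,2,3,4,5}->{1,2,3}; X {1,2,3,4}->{2,3,4}
Constraint 2 (X + Z = Y) on D(X)={2,3,4} D(Z)={1,2,3} D(Y)={1,2,3}: X {2,3,4}->{2}; Z {1,2,3}->{1}; Y {1,2,3}->{3}
Constraint 3 (X + Z = Y) on D(X)={2} D(Z)={1} D(Y)={3}: no change
Constraint 4 (Z < X) on D(Z)={1} D(X)={2}: no change
So after constraint 4: D(Z)={1}, size = 1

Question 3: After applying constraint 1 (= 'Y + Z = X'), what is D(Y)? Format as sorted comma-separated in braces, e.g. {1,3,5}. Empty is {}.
Answer: {1,2,3}

Derivation:
Constraint 1 (Y + Z = X) on D(Y)={1,2,3,4} D(Z)={1,2,3,4,5} D(X)={1,2,3,4}: Y {1,2,3,4}->{1,2,3}; Z {1,2,3,4,5}->{1,2,3}; X {1,2,3,4}->{2,3,4}
So after constraint 1: D(Y) = {1,2,3}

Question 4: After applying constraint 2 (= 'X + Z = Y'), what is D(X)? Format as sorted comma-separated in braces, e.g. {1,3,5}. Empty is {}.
Constraint 1 (Y + Z = X) on D(Y)={1,2,3,4} D(Z)={1,2,3,4,5} D(X)={1,2,3,4}: Y {1,2,3,4}->{1,2,3}; Z {1,2,3,4,5}->{1,2,3}; X {1,2,3,4}->{2,3,4}
Constraint 2 (X + Z = Y) on D(X)={2,3,4} D(Z)={1,2,3} D(Y)={1,2,3}: X {2,3,4}->{2}; Z {1,2,3}->{1}; Y {1,2,3}->{3}
So after constraint 2: D(X) = {2}

Answer: {2}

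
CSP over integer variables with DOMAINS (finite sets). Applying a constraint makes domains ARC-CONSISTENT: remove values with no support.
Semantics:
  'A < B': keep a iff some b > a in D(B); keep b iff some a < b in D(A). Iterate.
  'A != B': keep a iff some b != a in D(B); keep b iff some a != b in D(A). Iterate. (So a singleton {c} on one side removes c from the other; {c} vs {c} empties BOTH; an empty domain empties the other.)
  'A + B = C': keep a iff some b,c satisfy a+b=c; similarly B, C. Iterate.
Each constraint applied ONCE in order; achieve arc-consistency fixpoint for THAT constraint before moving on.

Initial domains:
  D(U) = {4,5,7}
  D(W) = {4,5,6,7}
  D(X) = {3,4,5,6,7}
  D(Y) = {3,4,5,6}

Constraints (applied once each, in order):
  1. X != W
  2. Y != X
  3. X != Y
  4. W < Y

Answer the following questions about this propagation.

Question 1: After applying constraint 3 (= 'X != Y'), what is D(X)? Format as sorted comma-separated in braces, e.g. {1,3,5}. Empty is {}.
Answer: {3,4,5,6,7}

Derivation:
Constraint 1 (X != W) on D(X)={3,4,5,6,7} D(W)={4,5,6,7}: no change
Constraint 2 (Y != X) on D(Y)={3,4,5,6} D(X)={3,4,5,6,7}: no change
Constraint 3 (X != Y) on D(X)={3,4,5,6,7} D(Y)={3,4,5,6}: no change
So after constraint 3: D(X) = {3,4,5,6,7}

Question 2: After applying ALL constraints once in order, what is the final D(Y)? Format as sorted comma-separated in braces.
Constraint 1 (X != W) on D(X)={3,4,5,6,7} D(W)={4,5,6,7}: no change
Constraint 2 (Y != X) on D(Y)={3,4,5,6} D(X)={3,4,5,6,7}: no change
Constraint 3 (X != Y) on D(X)={3,4,5,6,7} D(Y)={3,4,5,6}: no change
Constraint 4 (W < Y) on D(W)={4,5,6,7} D(Y)={3,4,5,6}: W {4,5,6,7}->{4,5}; Y {3,4,5,6}->{5,6}
So after all 4 constraints: D(Y) = {5,6}

Answer: {5,6}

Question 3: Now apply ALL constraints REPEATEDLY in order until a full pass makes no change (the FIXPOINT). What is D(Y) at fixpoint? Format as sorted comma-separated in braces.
Answer: {5,6}

Derivation:
pass 0 (initial): D(Y)={3,4,5,6}
pass 1: W {4,5,6,7}->{4,5}; Y {3,4,5,6}->{5,6}
pass 2: no change
Fixpoint after 2 passes: D(Y) = {5,6}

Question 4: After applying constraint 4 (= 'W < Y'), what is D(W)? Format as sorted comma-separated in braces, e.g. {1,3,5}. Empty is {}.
Answer: {4,5}

Derivation:
Constraint 1 (X != W) on D(X)={3,4,5,6,7} D(W)={4,5,6,7}: no change
Constraint 2 (Y != X) on D(Y)={3,4,5,6} D(X)={3,4,5,6,7}: no change
Constraint 3 (X != Y) on D(X)={3,4,5,6,7} D(Y)={3,4,5,6}: no change
Constraint 4 (W < Y) on D(W)={4,5,6,7} D(Y)={3,4,5,6}: W {4,5,6,7}->{4,5}; Y {3,4,5,6}->{5,6}
So after constraint 4: D(W) = {4,5}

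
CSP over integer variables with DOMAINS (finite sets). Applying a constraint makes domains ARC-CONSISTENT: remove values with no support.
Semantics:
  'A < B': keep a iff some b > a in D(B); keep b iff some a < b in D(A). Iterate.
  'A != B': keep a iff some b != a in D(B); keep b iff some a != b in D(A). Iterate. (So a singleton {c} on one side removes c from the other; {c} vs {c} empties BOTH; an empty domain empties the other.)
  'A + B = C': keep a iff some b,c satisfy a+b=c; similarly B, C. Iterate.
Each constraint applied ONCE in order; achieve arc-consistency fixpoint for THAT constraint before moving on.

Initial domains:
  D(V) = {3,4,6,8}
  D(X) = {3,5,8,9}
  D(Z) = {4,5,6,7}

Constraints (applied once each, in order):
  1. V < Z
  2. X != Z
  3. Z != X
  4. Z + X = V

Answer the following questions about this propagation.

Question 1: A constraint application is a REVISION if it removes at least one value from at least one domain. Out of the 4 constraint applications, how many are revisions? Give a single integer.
Constraint 1 (V < Z) on D(V)={3,4,6,8} D(Z)={4,5,6,7}: V {3,4,6,8}->{3,4,6} => REVISION
Constraint 2 (X != Z) on D(X)={3,5,8,9} D(Z)={4,5,6,7}: no change => not a revision
Constraint 3 (Z != X) on D(Z)={4,5,6,7} D(X)={3,5,8,9}: no change => not a revision
Constraint 4 (Z + X = V) on D(Z)={4,5,6,7} D(X)={3,5,8,9} D(V)={3,4,6}: Z {4,5,6,7}->{}; X {3,5,8,9}->{}; V {3,4,6}->{} => REVISION
Total revisions = 2

Answer: 2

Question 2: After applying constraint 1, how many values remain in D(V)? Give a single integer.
Answer: 3

Derivation:
Constraint 1 (V < Z) on D(V)={3,4,6,8} D(Z)={4,5,6,7}: V {3,4,6,8}->{3,4,6}
So after constraint 1: D(V)={3,4,6}, size = 3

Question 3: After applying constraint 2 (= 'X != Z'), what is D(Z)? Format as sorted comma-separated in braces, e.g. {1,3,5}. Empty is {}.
Constraint 1 (V < Z) on D(V)={3,4,6,8} D(Z)={4,5,6,7}: V {3,4,6,8}->{3,4,6}
Constraint 2 (X != Z) on D(X)={3,5,8,9} D(Z)={4,5,6,7}: no change
So after constraint 2: D(Z) = {4,5,6,7}

Answer: {4,5,6,7}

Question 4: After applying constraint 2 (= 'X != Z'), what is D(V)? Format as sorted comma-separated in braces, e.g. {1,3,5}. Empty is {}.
Constraint 1 (V < Z) on D(V)={3,4,6,8} D(Z)={4,5,6,7}: V {3,4,6,8}->{3,4,6}
Constraint 2 (X != Z) on D(X)={3,5,8,9} D(Z)={4,5,6,7}: no change
So after constraint 2: D(V) = {3,4,6}

Answer: {3,4,6}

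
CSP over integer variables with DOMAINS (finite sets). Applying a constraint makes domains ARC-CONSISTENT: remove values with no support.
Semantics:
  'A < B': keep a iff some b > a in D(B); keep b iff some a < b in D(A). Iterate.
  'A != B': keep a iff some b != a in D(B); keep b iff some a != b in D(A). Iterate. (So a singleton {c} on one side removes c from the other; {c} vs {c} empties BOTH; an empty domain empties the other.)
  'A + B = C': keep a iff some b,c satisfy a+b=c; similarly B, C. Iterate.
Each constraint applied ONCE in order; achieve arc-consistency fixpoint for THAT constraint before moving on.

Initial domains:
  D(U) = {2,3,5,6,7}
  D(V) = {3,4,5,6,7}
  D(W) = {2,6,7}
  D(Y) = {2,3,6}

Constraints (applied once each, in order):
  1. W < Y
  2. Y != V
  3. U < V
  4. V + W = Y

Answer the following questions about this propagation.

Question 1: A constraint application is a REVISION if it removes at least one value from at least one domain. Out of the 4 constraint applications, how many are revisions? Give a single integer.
Answer: 3

Derivation:
Constraint 1 (W < Y) on D(W)={2,6,7} D(Y)={2,3,6}: W {2,6,7}->{2}; Y {2,3,6}->{3,6} => REVISION
Constraint 2 (Y != V) on D(Y)={3,6} D(V)={3,4,5,6,7}: no change => not a revision
Constraint 3 (U < V) on D(U)={2,3,5,6,7} D(V)={3,4,5,6,7}: U {2,3,5,6,7}->{2,3,5,6} => REVISION
Constraint 4 (V + W = Y) on D(V)={3,4,5,6,7} D(W)={2} D(Y)={3,6}: V {3,4,5,6,7}->{4}; Y {3,6}->{6} => REVISION
Total revisions = 3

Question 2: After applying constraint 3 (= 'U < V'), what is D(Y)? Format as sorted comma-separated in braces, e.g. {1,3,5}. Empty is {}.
Answer: {3,6}

Derivation:
Constraint 1 (W < Y) on D(W)={2,6,7} D(Y)={2,3,6}: W {2,6,7}->{2}; Y {2,3,6}->{3,6}
Constraint 2 (Y != V) on D(Y)={3,6} D(V)={3,4,5,6,7}: no change
Constraint 3 (U < V) on D(U)={2,3,5,6,7} D(V)={3,4,5,6,7}: U {2,3,5,6,7}->{2,3,5,6}
So after constraint 3: D(Y) = {3,6}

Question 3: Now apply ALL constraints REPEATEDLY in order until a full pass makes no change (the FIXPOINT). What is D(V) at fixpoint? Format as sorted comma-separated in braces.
pass 0 (initial): D(V)={3,4,5,6,7}
pass 1: U {2,3,5,6,7}->{2,3,5,6}; V {3,4,5,6,7}->{4}; W {2,6,7}->{2}; Y {2,3,6}->{6}
pass 2: U {2,3,5,6}->{2,3}
pass 3: no change
Fixpoint after 3 passes: D(V) = {4}

Answer: {4}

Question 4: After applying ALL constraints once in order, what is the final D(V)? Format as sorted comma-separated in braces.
Answer: {4}

Derivation:
Constraint 1 (W < Y) on D(W)={2,6,7} D(Y)={2,3,6}: W {2,6,7}->{2}; Y {2,3,6}->{3,6}
Constraint 2 (Y != V) on D(Y)={3,6} D(V)={3,4,5,6,7}: no change
Constraint 3 (U < V) on D(U)={2,3,5,6,7} D(V)={3,4,5,6,7}: U {2,3,5,6,7}->{2,3,5,6}
Constraint 4 (V + W = Y) on D(V)={3,4,5,6,7} D(W)={2} D(Y)={3,6}: V {3,4,5,6,7}->{4}; Y {3,6}->{6}
So after all 4 constraints: D(V) = {4}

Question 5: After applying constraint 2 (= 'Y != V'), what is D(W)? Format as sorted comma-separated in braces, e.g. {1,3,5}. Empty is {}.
Constraint 1 (W < Y) on D(W)={2,6,7} D(Y)={2,3,6}: W {2,6,7}->{2}; Y {2,3,6}->{3,6}
Constraint 2 (Y != V) on D(Y)={3,6} D(V)={3,4,5,6,7}: no change
So after constraint 2: D(W) = {2}

Answer: {2}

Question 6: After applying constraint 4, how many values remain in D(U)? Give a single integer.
Constraint 1 (W < Y) on D(W)={2,6,7} D(Y)={2,3,6}: W {2,6,7}->{2}; Y {2,3,6}->{3,6}
Constraint 2 (Y != V) on D(Y)={3,6} D(V)={3,4,5,6,7}: no change
Constraint 3 (U < V) on D(U)={2,3,5,6,7} D(V)={3,4,5,6,7}: U {2,3,5,6,7}->{2,3,5,6}
Constraint 4 (V + W = Y) on D(V)={3,4,5,6,7} D(W)={2} D(Y)={3,6}: V {3,4,5,6,7}->{4}; Y {3,6}->{6}
So after constraint 4: D(U)={2,3,5,6}, size = 4

Answer: 4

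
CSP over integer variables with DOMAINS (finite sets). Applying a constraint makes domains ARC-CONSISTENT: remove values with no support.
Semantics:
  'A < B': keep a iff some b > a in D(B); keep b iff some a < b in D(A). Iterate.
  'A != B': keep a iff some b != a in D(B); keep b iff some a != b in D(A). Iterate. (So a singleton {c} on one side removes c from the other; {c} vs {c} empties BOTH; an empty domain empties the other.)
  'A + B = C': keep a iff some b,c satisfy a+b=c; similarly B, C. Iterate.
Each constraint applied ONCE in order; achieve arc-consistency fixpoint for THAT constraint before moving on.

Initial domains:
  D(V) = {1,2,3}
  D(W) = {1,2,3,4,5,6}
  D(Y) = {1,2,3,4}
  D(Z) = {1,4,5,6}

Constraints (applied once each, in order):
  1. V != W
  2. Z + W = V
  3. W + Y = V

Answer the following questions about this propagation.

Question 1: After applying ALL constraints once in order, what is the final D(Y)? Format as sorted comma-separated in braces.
Constraint 1 (V != W) on D(V)={1,2,3} D(W)={1,2,3,4,5,6}: no change
Constraint 2 (Z + W = V) on D(Z)={1,4,5,6} D(W)={1,2,3,4,5,6} D(V)={1,2,3}: Z {1,4,5,6}->{1}; W {1,2,3,4,5,6}->{1,2}; V {1,2,3}->{2,3}
Constraint 3 (W + Y = V) on D(W)={1,2} D(Y)={1,2,3,4} D(V)={2,3}: Y {1,2,3,4}->{1,2}
So after all 3 constraints: D(Y) = {1,2}

Answer: {1,2}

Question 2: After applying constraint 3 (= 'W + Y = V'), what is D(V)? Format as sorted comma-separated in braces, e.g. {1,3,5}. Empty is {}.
Constraint 1 (V != W) on D(V)={1,2,3} D(W)={1,2,3,4,5,6}: no change
Constraint 2 (Z + W = V) on D(Z)={1,4,5,6} D(W)={1,2,3,4,5,6} D(V)={1,2,3}: Z {1,4,5,6}->{1}; W {1,2,3,4,5,6}->{1,2}; V {1,2,3}->{2,3}
Constraint 3 (W + Y = V) on D(W)={1,2} D(Y)={1,2,3,4} D(V)={2,3}: Y {1,2,3,4}->{1,2}
So after constraint 3: D(V) = {2,3}

Answer: {2,3}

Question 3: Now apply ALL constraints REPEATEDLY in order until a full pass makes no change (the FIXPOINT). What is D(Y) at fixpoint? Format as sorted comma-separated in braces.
Answer: {1,2}

Derivation:
pass 0 (initial): D(Y)={1,2,3,4}
pass 1: V {1,2,3}->{2,3}; W {1,2,3,4,5,6}->{1,2}; Y {1,2,3,4}->{1,2}; Z {1,4,5,6}->{1}
pass 2: no change
Fixpoint after 2 passes: D(Y) = {1,2}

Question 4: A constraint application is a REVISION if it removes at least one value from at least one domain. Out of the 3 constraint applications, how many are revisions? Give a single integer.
Answer: 2

Derivation:
Constraint 1 (V != W) on D(V)={1,2,3} D(W)={1,2,3,4,5,6}: no change => not a revision
Constraint 2 (Z + W = V) on D(Z)={1,4,5,6} D(W)={1,2,3,4,5,6} D(V)={1,2,3}: Z {1,4,5,6}->{1}; W {1,2,3,4,5,6}->{1,2}; V {1,2,3}->{2,3} => REVISION
Constraint 3 (W + Y = V) on D(W)={1,2} D(Y)={1,2,3,4} D(V)={2,3}: Y {1,2,3,4}->{1,2} => REVISION
Total revisions = 2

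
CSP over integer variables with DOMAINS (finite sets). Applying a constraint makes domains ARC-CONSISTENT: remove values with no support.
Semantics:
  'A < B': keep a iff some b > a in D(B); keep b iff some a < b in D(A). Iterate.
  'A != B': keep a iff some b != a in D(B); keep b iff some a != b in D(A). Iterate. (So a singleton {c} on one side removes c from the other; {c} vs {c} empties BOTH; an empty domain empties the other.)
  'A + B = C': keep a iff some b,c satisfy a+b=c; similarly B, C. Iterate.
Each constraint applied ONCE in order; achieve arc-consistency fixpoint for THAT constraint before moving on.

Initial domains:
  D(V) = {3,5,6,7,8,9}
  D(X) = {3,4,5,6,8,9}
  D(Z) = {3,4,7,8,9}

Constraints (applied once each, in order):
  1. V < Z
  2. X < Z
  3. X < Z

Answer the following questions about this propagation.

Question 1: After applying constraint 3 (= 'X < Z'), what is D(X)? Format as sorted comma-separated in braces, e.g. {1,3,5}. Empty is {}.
Answer: {3,4,5,6,8}

Derivation:
Constraint 1 (V < Z) on D(V)={3,5,6,7,8,9} D(Z)={3,4,7,8,9}: V {3,5,6,7,8,9}->{3,5,6,7,8}; Z {3,4,7,8,9}->{4,7,8,9}
Constraint 2 (X < Z) on D(X)={3,4,5,6,8,9} D(Z)={4,7,8,9}: X {3,4,5,6,8,9}->{3,4,5,6,8}
Constraint 3 (X < Z) on D(X)={3,4,5,6,8} D(Z)={4,7,8,9}: no change
So after constraint 3: D(X) = {3,4,5,6,8}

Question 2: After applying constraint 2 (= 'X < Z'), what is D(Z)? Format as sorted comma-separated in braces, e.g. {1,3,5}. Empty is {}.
Answer: {4,7,8,9}

Derivation:
Constraint 1 (V < Z) on D(V)={3,5,6,7,8,9} D(Z)={3,4,7,8,9}: V {3,5,6,7,8,9}->{3,5,6,7,8}; Z {3,4,7,8,9}->{4,7,8,9}
Constraint 2 (X < Z) on D(X)={3,4,5,6,8,9} D(Z)={4,7,8,9}: X {3,4,5,6,8,9}->{3,4,5,6,8}
So after constraint 2: D(Z) = {4,7,8,9}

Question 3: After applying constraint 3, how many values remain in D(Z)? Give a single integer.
Answer: 4

Derivation:
Constraint 1 (V < Z) on D(V)={3,5,6,7,8,9} D(Z)={3,4,7,8,9}: V {3,5,6,7,8,9}->{3,5,6,7,8}; Z {3,4,7,8,9}->{4,7,8,9}
Constraint 2 (X < Z) on D(X)={3,4,5,6,8,9} D(Z)={4,7,8,9}: X {3,4,5,6,8,9}->{3,4,5,6,8}
Constraint 3 (X < Z) on D(X)={3,4,5,6,8} D(Z)={4,7,8,9}: no change
So after constraint 3: D(Z)={4,7,8,9}, size = 4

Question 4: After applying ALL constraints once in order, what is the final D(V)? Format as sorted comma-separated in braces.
Constraint 1 (V < Z) on D(V)={3,5,6,7,8,9} D(Z)={3,4,7,8,9}: V {3,5,6,7,8,9}->{3,5,6,7,8}; Z {3,4,7,8,9}->{4,7,8,9}
Constraint 2 (X < Z) on D(X)={3,4,5,6,8,9} D(Z)={4,7,8,9}: X {3,4,5,6,8,9}->{3,4,5,6,8}
Constraint 3 (X < Z) on D(X)={3,4,5,6,8} D(Z)={4,7,8,9}: no change
So after all 3 constraints: D(V) = {3,5,6,7,8}

Answer: {3,5,6,7,8}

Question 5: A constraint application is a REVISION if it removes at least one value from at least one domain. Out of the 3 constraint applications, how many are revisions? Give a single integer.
Constraint 1 (V < Z) on D(V)={3,5,6,7,8,9} D(Z)={3,4,7,8,9}: V {3,5,6,7,8,9}->{3,5,6,7,8}; Z {3,4,7,8,9}->{4,7,8,9} => REVISION
Constraint 2 (X < Z) on D(X)={3,4,5,6,8,9} D(Z)={4,7,8,9}: X {3,4,5,6,8,9}->{3,4,5,6,8} => REVISION
Constraint 3 (X < Z) on D(X)={3,4,5,6,8} D(Z)={4,7,8,9}: no change => not a revision
Total revisions = 2

Answer: 2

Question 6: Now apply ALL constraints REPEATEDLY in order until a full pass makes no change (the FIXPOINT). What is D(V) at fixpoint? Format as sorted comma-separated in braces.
pass 0 (initial): D(V)={3,5,6,7,8,9}
pass 1: V {3,5,6,7,8,9}->{3,5,6,7,8}; X {3,4,5,6,8,9}->{3,4,5,6,8}; Z {3,4,7,8,9}->{4,7,8,9}
pass 2: no change
Fixpoint after 2 passes: D(V) = {3,5,6,7,8}

Answer: {3,5,6,7,8}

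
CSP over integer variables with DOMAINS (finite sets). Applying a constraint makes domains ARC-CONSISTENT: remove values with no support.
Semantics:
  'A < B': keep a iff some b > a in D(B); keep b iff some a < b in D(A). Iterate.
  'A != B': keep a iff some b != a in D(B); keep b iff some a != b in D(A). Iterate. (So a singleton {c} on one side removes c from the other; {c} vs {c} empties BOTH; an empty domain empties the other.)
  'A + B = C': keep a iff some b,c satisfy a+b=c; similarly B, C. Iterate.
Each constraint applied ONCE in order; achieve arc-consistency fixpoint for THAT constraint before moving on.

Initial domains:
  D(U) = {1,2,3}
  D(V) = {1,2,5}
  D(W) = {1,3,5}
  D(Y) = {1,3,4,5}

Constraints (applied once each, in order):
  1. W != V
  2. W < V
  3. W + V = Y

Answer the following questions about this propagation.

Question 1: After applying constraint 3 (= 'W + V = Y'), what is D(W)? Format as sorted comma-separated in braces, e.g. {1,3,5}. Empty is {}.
Answer: {1,3}

Derivation:
Constraint 1 (W != V) on D(W)={1,3,5} D(V)={1,2,5}: no change
Constraint 2 (W < V) on D(W)={1,3,5} D(V)={1,2,5}: W {1,3,5}->{1,3}; V {1,2,5}->{2,5}
Constraint 3 (W + V = Y) on D(W)={1,3} D(V)={2,5} D(Y)={1,3,4,5}: V {2,5}->{2}; Y {1,3,4,5}->{3,5}
So after constraint 3: D(W) = {1,3}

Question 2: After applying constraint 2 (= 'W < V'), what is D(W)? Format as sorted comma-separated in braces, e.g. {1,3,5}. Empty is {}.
Answer: {1,3}

Derivation:
Constraint 1 (W != V) on D(W)={1,3,5} D(V)={1,2,5}: no change
Constraint 2 (W < V) on D(W)={1,3,5} D(V)={1,2,5}: W {1,3,5}->{1,3}; V {1,2,5}->{2,5}
So after constraint 2: D(W) = {1,3}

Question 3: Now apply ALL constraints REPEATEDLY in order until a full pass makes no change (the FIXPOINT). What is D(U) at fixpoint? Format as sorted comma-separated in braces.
Answer: {1,2,3}

Derivation:
pass 0 (initial): D(U)={1,2,3}
pass 1: V {1,2,5}->{2}; W {1,3,5}->{1,3}; Y {1,3,4,5}->{3,5}
pass 2: W {1,3}->{1}; Y {3,5}->{3}
pass 3: no change
Fixpoint after 3 passes: D(U) = {1,2,3}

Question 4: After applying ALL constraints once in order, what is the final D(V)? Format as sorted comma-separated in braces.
Constraint 1 (W != V) on D(W)={1,3,5} D(V)={1,2,5}: no change
Constraint 2 (W < V) on D(W)={1,3,5} D(V)={1,2,5}: W {1,3,5}->{1,3}; V {1,2,5}->{2,5}
Constraint 3 (W + V = Y) on D(W)={1,3} D(V)={2,5} D(Y)={1,3,4,5}: V {2,5}->{2}; Y {1,3,4,5}->{3,5}
So after all 3 constraints: D(V) = {2}

Answer: {2}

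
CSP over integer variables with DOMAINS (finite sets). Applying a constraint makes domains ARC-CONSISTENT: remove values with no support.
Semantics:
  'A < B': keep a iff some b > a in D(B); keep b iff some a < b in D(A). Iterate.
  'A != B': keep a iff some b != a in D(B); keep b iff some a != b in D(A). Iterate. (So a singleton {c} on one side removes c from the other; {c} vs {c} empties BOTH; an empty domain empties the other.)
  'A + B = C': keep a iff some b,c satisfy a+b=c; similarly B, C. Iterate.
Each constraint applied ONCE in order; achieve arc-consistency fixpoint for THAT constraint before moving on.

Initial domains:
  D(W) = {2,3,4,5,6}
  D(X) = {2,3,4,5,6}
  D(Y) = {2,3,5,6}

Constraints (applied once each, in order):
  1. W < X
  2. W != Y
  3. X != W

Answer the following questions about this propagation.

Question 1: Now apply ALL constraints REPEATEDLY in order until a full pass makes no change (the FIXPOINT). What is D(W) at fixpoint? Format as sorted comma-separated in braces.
Answer: {2,3,4,5}

Derivation:
pass 0 (initial): D(W)={2,3,4,5,6}
pass 1: W {2,3,4,5,6}->{2,3,4,5}; X {2,3,4,5,6}->{3,4,5,6}
pass 2: no change
Fixpoint after 2 passes: D(W) = {2,3,4,5}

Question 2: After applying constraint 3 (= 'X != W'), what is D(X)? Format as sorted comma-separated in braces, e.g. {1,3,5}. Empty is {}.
Constraint 1 (W < X) on D(W)={2,3,4,5,6} D(X)={2,3,4,5,6}: W {2,3,4,5,6}->{2,3,4,5}; X {2,3,4,5,6}->{3,4,5,6}
Constraint 2 (W != Y) on D(W)={2,3,4,5} D(Y)={2,3,5,6}: no change
Constraint 3 (X != W) on D(X)={3,4,5,6} D(W)={2,3,4,5}: no change
So after constraint 3: D(X) = {3,4,5,6}

Answer: {3,4,5,6}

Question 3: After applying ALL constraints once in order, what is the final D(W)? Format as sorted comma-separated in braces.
Constraint 1 (W < X) on D(W)={2,3,4,5,6} D(X)={2,3,4,5,6}: W {2,3,4,5,6}->{2,3,4,5}; X {2,3,4,5,6}->{3,4,5,6}
Constraint 2 (W != Y) on D(W)={2,3,4,5} D(Y)={2,3,5,6}: no change
Constraint 3 (X != W) on D(X)={3,4,5,6} D(W)={2,3,4,5}: no change
So after all 3 constraints: D(W) = {2,3,4,5}

Answer: {2,3,4,5}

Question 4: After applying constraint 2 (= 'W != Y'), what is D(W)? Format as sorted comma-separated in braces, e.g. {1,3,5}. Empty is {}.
Constraint 1 (W < X) on D(W)={2,3,4,5,6} D(X)={2,3,4,5,6}: W {2,3,4,5,6}->{2,3,4,5}; X {2,3,4,5,6}->{3,4,5,6}
Constraint 2 (W != Y) on D(W)={2,3,4,5} D(Y)={2,3,5,6}: no change
So after constraint 2: D(W) = {2,3,4,5}

Answer: {2,3,4,5}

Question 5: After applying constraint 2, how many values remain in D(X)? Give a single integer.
Constraint 1 (W < X) on D(W)={2,3,4,5,6} D(X)={2,3,4,5,6}: W {2,3,4,5,6}->{2,3,4,5}; X {2,3,4,5,6}->{3,4,5,6}
Constraint 2 (W != Y) on D(W)={2,3,4,5} D(Y)={2,3,5,6}: no change
So after constraint 2: D(X)={3,4,5,6}, size = 4

Answer: 4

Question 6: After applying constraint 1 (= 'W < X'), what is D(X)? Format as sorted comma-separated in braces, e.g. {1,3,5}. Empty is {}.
Constraint 1 (W < X) on D(W)={2,3,4,5,6} D(X)={2,3,4,5,6}: W {2,3,4,5,6}->{2,3,4,5}; X {2,3,4,5,6}->{3,4,5,6}
So after constraint 1: D(X) = {3,4,5,6}

Answer: {3,4,5,6}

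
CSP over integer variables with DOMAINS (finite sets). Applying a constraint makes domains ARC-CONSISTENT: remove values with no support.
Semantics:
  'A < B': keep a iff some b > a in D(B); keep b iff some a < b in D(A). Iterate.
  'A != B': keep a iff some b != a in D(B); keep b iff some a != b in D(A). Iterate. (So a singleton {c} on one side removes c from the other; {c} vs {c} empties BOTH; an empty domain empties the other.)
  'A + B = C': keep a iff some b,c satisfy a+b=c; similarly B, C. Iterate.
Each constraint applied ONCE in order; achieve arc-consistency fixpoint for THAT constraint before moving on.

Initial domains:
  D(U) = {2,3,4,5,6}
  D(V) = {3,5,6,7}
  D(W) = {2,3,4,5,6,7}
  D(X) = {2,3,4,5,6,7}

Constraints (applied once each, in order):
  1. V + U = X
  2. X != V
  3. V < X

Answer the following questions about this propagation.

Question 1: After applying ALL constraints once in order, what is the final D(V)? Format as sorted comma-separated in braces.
Constraint 1 (V + U = X) on D(V)={3,5,6,7} D(U)={2,3,4,5,6} D(X)={2,3,4,5,6,7}: V {3,5,6,7}->{3,5}; U {2,3,4,5,6}->{2,3,4}; X {2,3,4,5,6,7}->{5,6,7}
Constraint 2 (X != V) on D(X)={5,6,7} D(V)={3,5}: no change
Constraint 3 (V < X) on D(V)={3,5} D(X)={5,6,7}: no change
So after all 3 constraints: D(V) = {3,5}

Answer: {3,5}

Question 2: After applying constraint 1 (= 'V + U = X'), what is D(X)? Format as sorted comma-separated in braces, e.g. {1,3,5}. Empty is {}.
Constraint 1 (V + U = X) on D(V)={3,5,6,7} D(U)={2,3,4,5,6} D(X)={2,3,4,5,6,7}: V {3,5,6,7}->{3,5}; U {2,3,4,5,6}->{2,3,4}; X {2,3,4,5,6,7}->{5,6,7}
So after constraint 1: D(X) = {5,6,7}

Answer: {5,6,7}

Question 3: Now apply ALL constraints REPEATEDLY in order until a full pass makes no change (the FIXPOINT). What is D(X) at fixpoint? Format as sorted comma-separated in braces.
pass 0 (initial): D(X)={2,3,4,5,6,7}
pass 1: U {2,3,4,5,6}->{2,3,4}; V {3,5,6,7}->{3,5}; X {2,3,4,5,6,7}->{5,6,7}
pass 2: no change
Fixpoint after 2 passes: D(X) = {5,6,7}

Answer: {5,6,7}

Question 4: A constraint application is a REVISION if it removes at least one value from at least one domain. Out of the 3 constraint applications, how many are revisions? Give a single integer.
Answer: 1

Derivation:
Constraint 1 (V + U = X) on D(V)={3,5,6,7} D(U)={2,3,4,5,6} D(X)={2,3,4,5,6,7}: V {3,5,6,7}->{3,5}; U {2,3,4,5,6}->{2,3,4}; X {2,3,4,5,6,7}->{5,6,7} => REVISION
Constraint 2 (X != V) on D(X)={5,6,7} D(V)={3,5}: no change => not a revision
Constraint 3 (V < X) on D(V)={3,5} D(X)={5,6,7}: no change => not a revision
Total revisions = 1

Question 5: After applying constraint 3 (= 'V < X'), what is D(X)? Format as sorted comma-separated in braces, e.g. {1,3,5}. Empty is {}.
Answer: {5,6,7}

Derivation:
Constraint 1 (V + U = X) on D(V)={3,5,6,7} D(U)={2,3,4,5,6} D(X)={2,3,4,5,6,7}: V {3,5,6,7}->{3,5}; U {2,3,4,5,6}->{2,3,4}; X {2,3,4,5,6,7}->{5,6,7}
Constraint 2 (X != V) on D(X)={5,6,7} D(V)={3,5}: no change
Constraint 3 (V < X) on D(V)={3,5} D(X)={5,6,7}: no change
So after constraint 3: D(X) = {5,6,7}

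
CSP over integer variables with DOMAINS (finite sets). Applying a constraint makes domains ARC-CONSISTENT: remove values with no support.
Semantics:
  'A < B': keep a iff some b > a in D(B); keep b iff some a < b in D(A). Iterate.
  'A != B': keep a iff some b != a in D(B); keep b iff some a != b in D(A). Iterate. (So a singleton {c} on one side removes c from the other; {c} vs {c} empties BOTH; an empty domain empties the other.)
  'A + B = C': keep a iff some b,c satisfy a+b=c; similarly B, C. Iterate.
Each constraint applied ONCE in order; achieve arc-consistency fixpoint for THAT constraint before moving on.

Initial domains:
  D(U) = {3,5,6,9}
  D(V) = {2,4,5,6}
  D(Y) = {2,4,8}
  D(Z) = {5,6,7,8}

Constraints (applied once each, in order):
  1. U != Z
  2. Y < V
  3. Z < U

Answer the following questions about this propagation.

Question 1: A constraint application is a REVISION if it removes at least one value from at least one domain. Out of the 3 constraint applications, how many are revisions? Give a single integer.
Constraint 1 (U != Z) on D(U)={3,5,6,9} D(Z)={5,6,7,8}: no change => not a revision
Constraint 2 (Y < V) on D(Y)={2,4,8} D(V)={2,4,5,6}: Y {2,4,8}->{2,4}; V {2,4,5,6}->{4,5,6} => REVISION
Constraint 3 (Z < U) on D(Z)={5,6,7,8} D(U)={3,5,6,9}: U {3,5,6,9}->{6,9} => REVISION
Total revisions = 2

Answer: 2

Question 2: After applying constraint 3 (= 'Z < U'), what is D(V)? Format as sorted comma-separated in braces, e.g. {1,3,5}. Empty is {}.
Constraint 1 (U != Z) on D(U)={3,5,6,9} D(Z)={5,6,7,8}: no change
Constraint 2 (Y < V) on D(Y)={2,4,8} D(V)={2,4,5,6}: Y {2,4,8}->{2,4}; V {2,4,5,6}->{4,5,6}
Constraint 3 (Z < U) on D(Z)={5,6,7,8} D(U)={3,5,6,9}: U {3,5,6,9}->{6,9}
So after constraint 3: D(V) = {4,5,6}

Answer: {4,5,6}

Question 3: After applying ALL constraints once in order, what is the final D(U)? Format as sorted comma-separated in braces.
Constraint 1 (U != Z) on D(U)={3,5,6,9} D(Z)={5,6,7,8}: no change
Constraint 2 (Y < V) on D(Y)={2,4,8} D(V)={2,4,5,6}: Y {2,4,8}->{2,4}; V {2,4,5,6}->{4,5,6}
Constraint 3 (Z < U) on D(Z)={5,6,7,8} D(U)={3,5,6,9}: U {3,5,6,9}->{6,9}
So after all 3 constraints: D(U) = {6,9}

Answer: {6,9}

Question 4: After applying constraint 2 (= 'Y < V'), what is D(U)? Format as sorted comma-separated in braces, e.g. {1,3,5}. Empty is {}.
Answer: {3,5,6,9}

Derivation:
Constraint 1 (U != Z) on D(U)={3,5,6,9} D(Z)={5,6,7,8}: no change
Constraint 2 (Y < V) on D(Y)={2,4,8} D(V)={2,4,5,6}: Y {2,4,8}->{2,4}; V {2,4,5,6}->{4,5,6}
So after constraint 2: D(U) = {3,5,6,9}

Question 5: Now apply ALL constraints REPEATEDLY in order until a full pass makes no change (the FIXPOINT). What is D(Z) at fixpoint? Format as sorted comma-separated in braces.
pass 0 (initial): D(Z)={5,6,7,8}
pass 1: U {3,5,6,9}->{6,9}; V {2,4,5,6}->{4,5,6}; Y {2,4,8}->{2,4}
pass 2: no change
Fixpoint after 2 passes: D(Z) = {5,6,7,8}

Answer: {5,6,7,8}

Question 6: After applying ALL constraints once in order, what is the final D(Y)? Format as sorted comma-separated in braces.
Constraint 1 (U != Z) on D(U)={3,5,6,9} D(Z)={5,6,7,8}: no change
Constraint 2 (Y < V) on D(Y)={2,4,8} D(V)={2,4,5,6}: Y {2,4,8}->{2,4}; V {2,4,5,6}->{4,5,6}
Constraint 3 (Z < U) on D(Z)={5,6,7,8} D(U)={3,5,6,9}: U {3,5,6,9}->{6,9}
So after all 3 constraints: D(Y) = {2,4}

Answer: {2,4}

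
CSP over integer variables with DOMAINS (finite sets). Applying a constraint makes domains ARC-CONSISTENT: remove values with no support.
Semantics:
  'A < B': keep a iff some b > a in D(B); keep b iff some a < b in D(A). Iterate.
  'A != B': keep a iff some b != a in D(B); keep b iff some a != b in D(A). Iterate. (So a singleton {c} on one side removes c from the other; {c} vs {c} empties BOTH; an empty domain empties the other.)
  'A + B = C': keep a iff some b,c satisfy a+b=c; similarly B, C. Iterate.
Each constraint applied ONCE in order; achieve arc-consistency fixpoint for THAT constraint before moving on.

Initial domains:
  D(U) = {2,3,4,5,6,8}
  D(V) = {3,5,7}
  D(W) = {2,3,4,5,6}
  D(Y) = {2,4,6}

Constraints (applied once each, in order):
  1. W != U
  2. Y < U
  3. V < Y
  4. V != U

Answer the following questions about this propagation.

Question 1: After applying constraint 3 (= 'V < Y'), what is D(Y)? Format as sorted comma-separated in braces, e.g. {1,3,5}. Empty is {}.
Answer: {4,6}

Derivation:
Constraint 1 (W != U) on D(W)={2,3,4,5,6} D(U)={2,3,4,5,6,8}: no change
Constraint 2 (Y < U) on D(Y)={2,4,6} D(U)={2,3,4,5,6,8}: U {2,3,4,5,6,8}->{3,4,5,6,8}
Constraint 3 (V < Y) on D(V)={3,5,7} D(Y)={2,4,6}: V {3,5,7}->{3,5}; Y {2,4,6}->{4,6}
So after constraint 3: D(Y) = {4,6}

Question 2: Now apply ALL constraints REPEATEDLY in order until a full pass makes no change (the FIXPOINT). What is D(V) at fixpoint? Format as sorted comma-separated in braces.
pass 0 (initial): D(V)={3,5,7}
pass 1: U {2,3,4,5,6,8}->{3,4,5,6,8}; V {3,5,7}->{3,5}; Y {2,4,6}->{4,6}
pass 2: U {3,4,5,6,8}->{5,6,8}
pass 3: no change
Fixpoint after 3 passes: D(V) = {3,5}

Answer: {3,5}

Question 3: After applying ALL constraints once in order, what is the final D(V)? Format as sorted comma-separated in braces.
Constraint 1 (W != U) on D(W)={2,3,4,5,6} D(U)={2,3,4,5,6,8}: no change
Constraint 2 (Y < U) on D(Y)={2,4,6} D(U)={2,3,4,5,6,8}: U {2,3,4,5,6,8}->{3,4,5,6,8}
Constraint 3 (V < Y) on D(V)={3,5,7} D(Y)={2,4,6}: V {3,5,7}->{3,5}; Y {2,4,6}->{4,6}
Constraint 4 (V != U) on D(V)={3,5} D(U)={3,4,5,6,8}: no change
So after all 4 constraints: D(V) = {3,5}

Answer: {3,5}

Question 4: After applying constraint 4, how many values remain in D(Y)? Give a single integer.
Constraint 1 (W != U) on D(W)={2,3,4,5,6} D(U)={2,3,4,5,6,8}: no change
Constraint 2 (Y < U) on D(Y)={2,4,6} D(U)={2,3,4,5,6,8}: U {2,3,4,5,6,8}->{3,4,5,6,8}
Constraint 3 (V < Y) on D(V)={3,5,7} D(Y)={2,4,6}: V {3,5,7}->{3,5}; Y {2,4,6}->{4,6}
Constraint 4 (V != U) on D(V)={3,5} D(U)={3,4,5,6,8}: no change
So after constraint 4: D(Y)={4,6}, size = 2

Answer: 2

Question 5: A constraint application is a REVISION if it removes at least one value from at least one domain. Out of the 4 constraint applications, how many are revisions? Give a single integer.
Answer: 2

Derivation:
Constraint 1 (W != U) on D(W)={2,3,4,5,6} D(U)={2,3,4,5,6,8}: no change => not a revision
Constraint 2 (Y < U) on D(Y)={2,4,6} D(U)={2,3,4,5,6,8}: U {2,3,4,5,6,8}->{3,4,5,6,8} => REVISION
Constraint 3 (V < Y) on D(V)={3,5,7} D(Y)={2,4,6}: V {3,5,7}->{3,5}; Y {2,4,6}->{4,6} => REVISION
Constraint 4 (V != U) on D(V)={3,5} D(U)={3,4,5,6,8}: no change => not a revision
Total revisions = 2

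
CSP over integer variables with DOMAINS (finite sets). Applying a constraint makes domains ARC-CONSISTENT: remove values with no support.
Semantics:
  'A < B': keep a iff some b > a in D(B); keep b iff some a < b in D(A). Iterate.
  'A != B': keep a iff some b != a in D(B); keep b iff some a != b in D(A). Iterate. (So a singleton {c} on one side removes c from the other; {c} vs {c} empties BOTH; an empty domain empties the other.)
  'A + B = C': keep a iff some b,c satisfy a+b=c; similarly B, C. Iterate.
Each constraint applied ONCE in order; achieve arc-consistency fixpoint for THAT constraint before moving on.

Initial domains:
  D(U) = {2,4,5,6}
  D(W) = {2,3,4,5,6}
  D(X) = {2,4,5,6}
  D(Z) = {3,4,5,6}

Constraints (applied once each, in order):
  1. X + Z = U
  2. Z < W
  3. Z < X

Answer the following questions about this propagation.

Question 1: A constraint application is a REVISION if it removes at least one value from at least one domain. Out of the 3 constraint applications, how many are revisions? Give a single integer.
Answer: 3

Derivation:
Constraint 1 (X + Z = U) on D(X)={2,4,5,6} D(Z)={3,4,5,6} D(U)={2,4,5,6}: X {2,4,5,6}->{2}; Z {3,4,5,6}->{3,4}; U {2,4,5,6}->{5,6} => REVISION
Constraint 2 (Z < W) on D(Z)={3,4} D(W)={2,3,4,5,6}: W {2,3,4,5,6}->{4,5,6} => REVISION
Constraint 3 (Z < X) on D(Z)={3,4} D(X)={2}: Z {3,4}->{}; X {2}->{} => REVISION
Total revisions = 3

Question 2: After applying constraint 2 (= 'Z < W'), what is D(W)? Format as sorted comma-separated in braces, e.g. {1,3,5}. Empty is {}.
Constraint 1 (X + Z = U) on D(X)={2,4,5,6} D(Z)={3,4,5,6} D(U)={2,4,5,6}: X {2,4,5,6}->{2}; Z {3,4,5,6}->{3,4}; U {2,4,5,6}->{5,6}
Constraint 2 (Z < W) on D(Z)={3,4} D(W)={2,3,4,5,6}: W {2,3,4,5,6}->{4,5,6}
So after constraint 2: D(W) = {4,5,6}

Answer: {4,5,6}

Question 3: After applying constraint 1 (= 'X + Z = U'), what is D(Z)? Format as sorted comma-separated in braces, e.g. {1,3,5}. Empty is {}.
Constraint 1 (X + Z = U) on D(X)={2,4,5,6} D(Z)={3,4,5,6} D(U)={2,4,5,6}: X {2,4,5,6}->{2}; Z {3,4,5,6}->{3,4}; U {2,4,5,6}->{5,6}
So after constraint 1: D(Z) = {3,4}

Answer: {3,4}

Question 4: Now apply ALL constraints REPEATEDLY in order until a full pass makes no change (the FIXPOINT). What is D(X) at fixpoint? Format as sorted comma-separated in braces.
Answer: {}

Derivation:
pass 0 (initial): D(X)={2,4,5,6}
pass 1: U {2,4,5,6}->{5,6}; W {2,3,4,5,6}->{4,5,6}; X {2,4,5,6}->{}; Z {3,4,5,6}->{}
pass 2: U {5,6}->{}; W {4,5,6}->{}
pass 3: no change
Fixpoint after 3 passes: D(X) = {}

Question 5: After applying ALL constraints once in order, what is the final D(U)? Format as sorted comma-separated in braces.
Answer: {5,6}

Derivation:
Constraint 1 (X + Z = U) on D(X)={2,4,5,6} D(Z)={3,4,5,6} D(U)={2,4,5,6}: X {2,4,5,6}->{2}; Z {3,4,5,6}->{3,4}; U {2,4,5,6}->{5,6}
Constraint 2 (Z < W) on D(Z)={3,4} D(W)={2,3,4,5,6}: W {2,3,4,5,6}->{4,5,6}
Constraint 3 (Z < X) on D(Z)={3,4} D(X)={2}: Z {3,4}->{}; X {2}->{}
So after all 3 constraints: D(U) = {5,6}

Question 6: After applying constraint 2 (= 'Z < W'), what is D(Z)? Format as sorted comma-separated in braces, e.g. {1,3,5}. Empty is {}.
Answer: {3,4}

Derivation:
Constraint 1 (X + Z = U) on D(X)={2,4,5,6} D(Z)={3,4,5,6} D(U)={2,4,5,6}: X {2,4,5,6}->{2}; Z {3,4,5,6}->{3,4}; U {2,4,5,6}->{5,6}
Constraint 2 (Z < W) on D(Z)={3,4} D(W)={2,3,4,5,6}: W {2,3,4,5,6}->{4,5,6}
So after constraint 2: D(Z) = {3,4}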